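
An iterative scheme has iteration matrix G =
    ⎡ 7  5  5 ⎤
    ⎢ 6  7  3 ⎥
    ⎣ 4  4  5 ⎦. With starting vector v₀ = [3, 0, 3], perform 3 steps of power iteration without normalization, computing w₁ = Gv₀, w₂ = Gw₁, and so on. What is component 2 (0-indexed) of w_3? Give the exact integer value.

w1 = Gv₀ = (7·3 + 5·0 + 5·3; 6·3 + 7·0 + 3·3; 4·3 + 4·0 + 5·3) = (36, 27, 27)
w2 = Gw1 = (7·36 + 5·27 + 5·27; 6·36 + 7·27 + 3·27; 4·36 + 4·27 + 5·27) = (522, 486, 387)
w3 = Gw2 = (8019, 7695, 5967)
The requested component of w3 is 5967.

5967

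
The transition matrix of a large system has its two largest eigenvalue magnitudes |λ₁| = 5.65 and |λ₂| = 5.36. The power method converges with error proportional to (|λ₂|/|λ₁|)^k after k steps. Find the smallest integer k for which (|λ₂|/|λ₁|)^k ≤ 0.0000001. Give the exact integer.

|λ₂/λ₁| = 5.36/5.65 = 0.94867
Need k ≥ ln(0.0000001) / ln(0.94867) = -16.1181 / -0.0527 ≈ 305.895
Smallest integer k satisfying the bound: 306

306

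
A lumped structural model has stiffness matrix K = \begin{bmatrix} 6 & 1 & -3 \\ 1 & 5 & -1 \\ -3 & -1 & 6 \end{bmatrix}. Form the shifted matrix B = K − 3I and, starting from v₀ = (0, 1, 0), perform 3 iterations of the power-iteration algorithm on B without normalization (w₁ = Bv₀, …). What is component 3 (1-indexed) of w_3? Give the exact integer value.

B = K − 3I has rows (3, 1, -3); (1, 2, -1); (-3, -1, 3)
w1 = Bv₀ = (3·0 + 1·1 + (-3)·0; 1·0 + 2·1 + (-1)·0; (-3)·0 + (-1)·1 + 3·0) = (1, 2, -1)
w2 = Bw1 = (3·1 + 1·2 + (-3)·(-1); 1·1 + 2·2 + (-1)·(-1); (-3)·1 + (-1)·2 + 3·(-1)) = (8, 6, -8)
w3 = Bw2 = (54, 28, -54)
Requested component of w3: -54

-54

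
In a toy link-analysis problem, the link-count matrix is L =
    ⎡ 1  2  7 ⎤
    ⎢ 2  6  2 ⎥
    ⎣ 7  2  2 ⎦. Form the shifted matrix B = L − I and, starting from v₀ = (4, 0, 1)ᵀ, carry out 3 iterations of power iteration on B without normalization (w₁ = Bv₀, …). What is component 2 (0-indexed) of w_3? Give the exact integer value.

B = L − I has rows (0, 2, 7); (2, 5, 2); (7, 2, 1)
w1 = Bv₀ = (0·4 + 2·0 + 7·1; 2·4 + 5·0 + 2·1; 7·4 + 2·0 + 1·1) = (7, 10, 29)
w2 = Bw1 = (0·7 + 2·10 + 7·29; 2·7 + 5·10 + 2·29; 7·7 + 2·10 + 1·29) = (223, 122, 98)
w3 = Bw2 = (930, 1252, 1903)
Requested component of w3: 1903

1903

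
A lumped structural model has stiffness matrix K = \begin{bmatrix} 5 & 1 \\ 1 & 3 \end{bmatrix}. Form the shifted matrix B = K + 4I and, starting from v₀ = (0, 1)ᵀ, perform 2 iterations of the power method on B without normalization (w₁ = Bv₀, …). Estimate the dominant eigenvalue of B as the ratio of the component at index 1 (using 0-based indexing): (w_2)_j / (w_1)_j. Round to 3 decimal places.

B = K + 4I has rows (9, 1); (1, 7)
w1 = Bv₀ = (1, 7)
w2 = Bw1 = (16, 50)
Ratio: 50/7 = 7.143

7.143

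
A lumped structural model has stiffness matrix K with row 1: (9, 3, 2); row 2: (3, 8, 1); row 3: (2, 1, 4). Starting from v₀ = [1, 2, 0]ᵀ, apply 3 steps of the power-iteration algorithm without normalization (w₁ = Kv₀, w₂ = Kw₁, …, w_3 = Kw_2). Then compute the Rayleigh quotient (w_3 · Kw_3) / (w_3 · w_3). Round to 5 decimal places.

w1 = Kv₀ = (9·1 + 3·2 + 2·0; 3·1 + 8·2 + 1·0; 2·1 + 1·2 + 4·0) = (15, 19, 4)
w2 = Kw1 = (9·15 + 3·19 + 2·4; 3·15 + 8·19 + 1·4; 2·15 + 1·19 + 4·4) = (200, 201, 65)
w3 = Kw2 = (2533, 2273, 861)
Kw3 = (31338, 26644, 10783)
w3·Kw3 = 2533·31338 + 2273·26644 + 861·10783 = 149225129; w3·w3 = 2533·2533 + 2273·2273 + 861·861 = 12323939
λ ≈ 149225129/12323939 = 12.10856

λ ≈ 12.10856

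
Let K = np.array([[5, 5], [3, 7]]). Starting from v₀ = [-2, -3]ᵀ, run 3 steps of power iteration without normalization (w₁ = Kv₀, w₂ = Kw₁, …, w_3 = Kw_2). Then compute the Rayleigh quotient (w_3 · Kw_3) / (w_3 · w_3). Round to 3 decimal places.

10.003

w1 = Kv₀ = (5·(-2) + 5·(-3); 3·(-2) + 7·(-3)) = (-25, -27)
w2 = Kw1 = (5·(-25) + 5·(-27); 3·(-25) + 7·(-27)) = (-260, -264)
w3 = Kw2 = (-2620, -2628)
Kw3 = (-26240, -26256)
w3·Kw3 = (-2620)·(-26240) + (-2628)·(-26256) = 137749568; w3·w3 = (-2620)·(-2620) + (-2628)·(-2628) = 13770784
λ ≈ 137749568/13770784 = 10.003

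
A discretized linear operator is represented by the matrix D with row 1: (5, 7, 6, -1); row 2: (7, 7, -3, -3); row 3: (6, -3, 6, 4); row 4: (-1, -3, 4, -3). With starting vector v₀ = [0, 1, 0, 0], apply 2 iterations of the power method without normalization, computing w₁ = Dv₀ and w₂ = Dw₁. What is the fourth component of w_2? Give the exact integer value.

w1 = Dv₀ = (5·0 + 7·1 + 6·0 + (-1)·0; 7·0 + 7·1 + (-3)·0 + (-3)·0; 6·0 + (-3)·1 + 6·0 + 4·0; (-1)·0 + (-3)·1 + 4·0 + (-3)·0) = (7, 7, -3, -3)
w2 = Dw1 = (5·7 + 7·7 + 6·(-3) + (-1)·(-3); 7·7 + 7·7 + (-3)·(-3) + (-3)·(-3); 6·7 + (-3)·7 + 6·(-3) + 4·(-3); (-1)·7 + (-3)·7 + 4·(-3) + (-3)·(-3)) = (69, 116, -9, -31)
The requested component of w2 is -31.

-31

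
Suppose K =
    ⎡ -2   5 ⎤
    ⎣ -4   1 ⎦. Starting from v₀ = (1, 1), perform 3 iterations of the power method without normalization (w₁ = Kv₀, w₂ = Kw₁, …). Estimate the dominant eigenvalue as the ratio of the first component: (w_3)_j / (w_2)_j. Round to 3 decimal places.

w1 = Kv₀ = ((-2)·1 + 5·1; (-4)·1 + 1·1) = (3, -3)
w2 = Kw1 = ((-2)·3 + 5·(-3); (-4)·3 + 1·(-3)) = (-21, -15)
w3 = Kw2 = (-33, 69)
Ratio at component: -33 / -21 = 1.571

λ ≈ 1.571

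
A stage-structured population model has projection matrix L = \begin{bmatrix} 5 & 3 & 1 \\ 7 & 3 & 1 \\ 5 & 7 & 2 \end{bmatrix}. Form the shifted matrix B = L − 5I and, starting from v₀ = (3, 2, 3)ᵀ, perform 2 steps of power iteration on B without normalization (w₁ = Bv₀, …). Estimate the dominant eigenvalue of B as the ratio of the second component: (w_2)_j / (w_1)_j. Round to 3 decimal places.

2.150

B = L − 5I has rows (0, 3, 1); (7, -2, 1); (5, 7, -3)
w1 = Bv₀ = (0·3 + 3·2 + 1·3; 7·3 + (-2)·2 + 1·3; 5·3 + 7·2 + (-3)·3) = (9, 20, 20)
w2 = Bw1 = (0·9 + 3·20 + 1·20; 7·9 + (-2)·20 + 1·20; 5·9 + 7·20 + (-3)·20) = (80, 43, 125)
Ratio: 43/20 = 2.150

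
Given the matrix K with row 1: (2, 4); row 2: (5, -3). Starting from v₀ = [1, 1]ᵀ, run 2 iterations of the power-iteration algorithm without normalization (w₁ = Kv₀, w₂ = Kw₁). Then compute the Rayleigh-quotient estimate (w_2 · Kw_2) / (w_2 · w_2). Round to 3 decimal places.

3.475

w1 = Kv₀ = (2·1 + 4·1; 5·1 + (-3)·1) = (6, 2)
w2 = Kw1 = (2·6 + 4·2; 5·6 + (-3)·2) = (20, 24)
Kw2 = (136, 28)
w2·Kw2 = 20·136 + 24·28 = 3392; w2·w2 = 20·20 + 24·24 = 976
λ ≈ 3392/976 = 3.475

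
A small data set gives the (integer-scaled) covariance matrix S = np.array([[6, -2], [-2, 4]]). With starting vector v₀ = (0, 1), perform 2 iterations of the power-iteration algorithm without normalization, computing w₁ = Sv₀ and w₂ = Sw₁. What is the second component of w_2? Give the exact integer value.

w1 = Sv₀ = (6·0 + (-2)·1; (-2)·0 + 4·1) = (-2, 4)
w2 = Sw1 = (6·(-2) + (-2)·4; (-2)·(-2) + 4·4) = (-20, 20)
The requested component of w2 is 20.

20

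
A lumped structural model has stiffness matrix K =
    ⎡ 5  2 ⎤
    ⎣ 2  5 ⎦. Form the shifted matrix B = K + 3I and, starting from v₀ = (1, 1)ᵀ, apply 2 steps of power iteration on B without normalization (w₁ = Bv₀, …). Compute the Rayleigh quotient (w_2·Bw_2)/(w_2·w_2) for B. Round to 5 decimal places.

B = K + 3I has rows (8, 2); (2, 8)
w1 = Bv₀ = (8·1 + 2·1; 2·1 + 8·1) = (10, 10)
w2 = Bw1 = (8·10 + 2·10; 2·10 + 8·10) = (100, 100)
Bw2 = (1000, 1000)
w2·Bw2 = 200000; w2·w2 = 20000; μ ≈ 200000/20000 = 10.00000

μ ≈ 10.00000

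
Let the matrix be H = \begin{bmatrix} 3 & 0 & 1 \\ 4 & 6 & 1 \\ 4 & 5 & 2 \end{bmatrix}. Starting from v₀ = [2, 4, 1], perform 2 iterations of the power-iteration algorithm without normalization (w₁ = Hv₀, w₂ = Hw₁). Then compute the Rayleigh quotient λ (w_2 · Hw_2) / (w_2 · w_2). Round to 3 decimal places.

λ ≈ 7.828

w1 = Hv₀ = (3·2 + 0·4 + 1·1; 4·2 + 6·4 + 1·1; 4·2 + 5·4 + 2·1) = (7, 33, 30)
w2 = Hw1 = (3·7 + 0·33 + 1·30; 4·7 + 6·33 + 1·30; 4·7 + 5·33 + 2·30) = (51, 256, 253)
Hw2 = (406, 1993, 1990)
w2·Hw2 = 51·406 + 256·1993 + 253·1990 = 1034384; w2·w2 = 51·51 + 256·256 + 253·253 = 132146
λ ≈ 1034384/132146 = 7.828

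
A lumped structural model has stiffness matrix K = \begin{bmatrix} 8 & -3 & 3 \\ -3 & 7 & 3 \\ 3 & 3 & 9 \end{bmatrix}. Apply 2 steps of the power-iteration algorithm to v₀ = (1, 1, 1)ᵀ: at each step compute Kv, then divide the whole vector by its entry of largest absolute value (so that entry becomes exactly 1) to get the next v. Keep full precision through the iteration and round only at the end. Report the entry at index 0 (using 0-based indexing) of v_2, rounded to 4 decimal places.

0.4889

Kv0 = (8.00000, 7.00000, 15.00000); divide by 15.00000 → v1 = (0.53333, 0.46667, 1.00000)
Kv1 = (5.86667, 4.66667, 12.00000); divide by 12.00000 → v2 = (0.48889, 0.38889, 1.00000)
Requested entry of v2: 88/180 = 0.4889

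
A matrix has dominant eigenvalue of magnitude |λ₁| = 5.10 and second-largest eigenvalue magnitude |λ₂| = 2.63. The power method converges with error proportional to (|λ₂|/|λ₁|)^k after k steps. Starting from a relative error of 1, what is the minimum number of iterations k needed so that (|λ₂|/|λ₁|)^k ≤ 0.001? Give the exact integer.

11

|λ₂/λ₁| = 2.63/5.10 = 0.51569
Need k ≥ ln(0.001) / ln(0.51569) = -6.9078 / -0.6623 ≈ 10.431
Smallest integer k satisfying the bound: 11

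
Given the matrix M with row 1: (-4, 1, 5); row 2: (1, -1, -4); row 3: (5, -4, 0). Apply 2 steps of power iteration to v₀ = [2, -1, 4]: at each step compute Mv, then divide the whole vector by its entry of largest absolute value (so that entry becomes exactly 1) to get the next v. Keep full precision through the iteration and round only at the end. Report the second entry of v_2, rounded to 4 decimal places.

-0.2991

Mv0 = (11.00000, -13.00000, 14.00000); divide by 14.00000 → v1 = (0.78571, -0.92857, 1.00000)
Mv1 = (0.92857, -2.28571, 7.64286); divide by 7.64286 → v2 = (0.12150, -0.29907, 1.00000)
Requested entry of v2: -32/107 = -0.2991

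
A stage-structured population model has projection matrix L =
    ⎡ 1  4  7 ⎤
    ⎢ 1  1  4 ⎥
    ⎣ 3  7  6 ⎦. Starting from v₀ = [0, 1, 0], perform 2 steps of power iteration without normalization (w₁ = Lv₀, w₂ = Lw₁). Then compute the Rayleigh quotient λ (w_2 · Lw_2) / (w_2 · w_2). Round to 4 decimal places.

λ ≈ 11.5377

w1 = Lv₀ = (4, 1, 7)
w2 = Lw1 = (57, 33, 61)
Lw2 = (616, 334, 768)
w2·Lw2 = 57·616 + 33·334 + 61·768 = 92982; w2·w2 = 57·57 + 33·33 + 61·61 = 8059
λ ≈ 92982/8059 = 11.5377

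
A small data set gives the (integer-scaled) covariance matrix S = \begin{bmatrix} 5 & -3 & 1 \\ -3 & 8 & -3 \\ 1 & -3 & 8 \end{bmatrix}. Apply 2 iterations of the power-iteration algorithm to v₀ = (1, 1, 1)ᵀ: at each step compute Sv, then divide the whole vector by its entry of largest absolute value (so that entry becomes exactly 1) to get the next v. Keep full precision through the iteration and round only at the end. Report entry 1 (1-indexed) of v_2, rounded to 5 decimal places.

Sv0 = (3.000000, 2.000000, 6.000000); divide by 6.000000 → v1 = (0.500000, 0.333333, 1.000000)
Sv1 = (2.500000, -1.833333, 7.500000); divide by 7.500000 → v2 = (0.333333, -0.244444, 1.000000)
Requested entry of v2: 15/45 = 0.33333

0.33333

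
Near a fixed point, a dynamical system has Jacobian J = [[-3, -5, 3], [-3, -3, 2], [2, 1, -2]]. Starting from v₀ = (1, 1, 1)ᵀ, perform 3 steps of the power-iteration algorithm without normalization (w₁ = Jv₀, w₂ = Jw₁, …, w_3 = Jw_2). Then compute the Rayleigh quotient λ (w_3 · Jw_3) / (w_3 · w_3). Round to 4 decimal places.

w1 = Jv₀ = ((-3)·1 + (-5)·1 + 3·1; (-3)·1 + (-3)·1 + 2·1; 2·1 + 1·1 + (-2)·1) = (-5, -4, 1)
w2 = Jw1 = ((-3)·(-5) + (-5)·(-4) + 3·1; (-3)·(-5) + (-3)·(-4) + 2·1; 2·(-5) + 1·(-4) + (-2)·1) = (38, 29, -16)
w3 = Jw2 = (-307, -233, 137)
Jw3 = (2497, 1894, -1121)
w3·Jw3 = (-307)·2497 + (-233)·1894 + 137·(-1121) = -1361458; w3·w3 = (-307)·(-307) + (-233)·(-233) + 137·137 = 167307
λ ≈ -1361458/167307 = -8.1375

-8.1375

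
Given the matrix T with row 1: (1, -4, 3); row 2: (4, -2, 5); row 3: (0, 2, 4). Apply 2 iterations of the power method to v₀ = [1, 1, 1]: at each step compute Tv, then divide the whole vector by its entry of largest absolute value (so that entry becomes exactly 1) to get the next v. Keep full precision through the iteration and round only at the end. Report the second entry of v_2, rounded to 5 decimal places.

Tv0 = (0.000000, 7.000000, 6.000000); divide by 7.000000 → v1 = (0.000000, 1.000000, 0.857143)
Tv1 = (-1.428571, 2.285714, 5.428571); divide by 5.428571 → v2 = (-0.263158, 0.421053, 1.000000)
Requested entry of v2: 16/38 = 0.42105

0.42105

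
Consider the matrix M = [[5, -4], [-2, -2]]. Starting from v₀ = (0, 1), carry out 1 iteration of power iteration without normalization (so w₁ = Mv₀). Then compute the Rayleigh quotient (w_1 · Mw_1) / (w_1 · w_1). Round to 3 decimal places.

w1 = Mv₀ = (-4, -2)
Mw1 = (-12, 12)
w1·Mw1 = (-4)·(-12) + (-2)·12 = 24; w1·w1 = (-4)·(-4) + (-2)·(-2) = 20
λ ≈ 24/20 = 1.200

λ ≈ 1.200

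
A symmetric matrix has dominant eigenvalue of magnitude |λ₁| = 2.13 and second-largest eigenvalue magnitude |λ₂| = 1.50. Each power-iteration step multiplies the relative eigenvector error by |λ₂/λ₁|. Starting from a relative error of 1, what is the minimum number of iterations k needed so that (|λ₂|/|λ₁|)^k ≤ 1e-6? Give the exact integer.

40

|λ₂/λ₁| = 1.50/2.13 = 0.70423
Need k ≥ ln(1e-6) / ln(0.70423) = -13.8155 / -0.3507 ≈ 39.399
Smallest integer k satisfying the bound: 40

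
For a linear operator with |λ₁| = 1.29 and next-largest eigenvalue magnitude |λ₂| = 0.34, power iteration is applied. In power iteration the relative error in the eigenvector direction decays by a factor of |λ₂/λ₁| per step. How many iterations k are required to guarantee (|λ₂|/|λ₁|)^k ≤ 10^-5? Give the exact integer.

|λ₂/λ₁| = 0.34/1.29 = 0.26357
Need k ≥ ln(10^-5) / ln(0.26357) = -11.5129 / -1.3335 ≈ 8.634
Smallest integer k satisfying the bound: 9

9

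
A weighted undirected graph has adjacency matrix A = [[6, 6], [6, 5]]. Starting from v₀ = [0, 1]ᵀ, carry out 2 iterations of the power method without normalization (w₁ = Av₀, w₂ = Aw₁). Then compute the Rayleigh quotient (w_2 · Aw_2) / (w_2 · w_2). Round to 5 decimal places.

λ ≈ 11.52074

w1 = Av₀ = (6, 5)
w2 = Aw1 = (66, 61)
Aw2 = (762, 701)
w2·Aw2 = 66·762 + 61·701 = 93053; w2·w2 = 66·66 + 61·61 = 8077
λ ≈ 93053/8077 = 11.52074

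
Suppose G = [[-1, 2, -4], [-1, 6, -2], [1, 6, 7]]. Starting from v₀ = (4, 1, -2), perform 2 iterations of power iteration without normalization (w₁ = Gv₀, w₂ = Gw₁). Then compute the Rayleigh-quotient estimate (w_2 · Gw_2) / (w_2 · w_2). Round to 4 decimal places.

w1 = Gv₀ = (6, 6, -4)
w2 = Gw1 = (22, 38, 14)
Gw2 = (-2, 178, 348)
w2·Gw2 = 22·(-2) + 38·178 + 14·348 = 11592; w2·w2 = 22·22 + 38·38 + 14·14 = 2124
λ ≈ 11592/2124 = 5.4576

5.4576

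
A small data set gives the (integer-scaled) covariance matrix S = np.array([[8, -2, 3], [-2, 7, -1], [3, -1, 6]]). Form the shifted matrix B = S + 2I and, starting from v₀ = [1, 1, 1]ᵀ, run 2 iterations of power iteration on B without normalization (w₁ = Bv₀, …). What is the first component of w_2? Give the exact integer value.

B = S + 2I has rows (10, -2, 3); (-2, 9, -1); (3, -1, 8)
w1 = Bv₀ = (10·1 + (-2)·1 + 3·1; (-2)·1 + 9·1 + (-1)·1; 3·1 + (-1)·1 + 8·1) = (11, 6, 10)
w2 = Bw1 = (10·11 + (-2)·6 + 3·10; (-2)·11 + 9·6 + (-1)·10; 3·11 + (-1)·6 + 8·10) = (128, 22, 107)
Requested component of w2: 128

128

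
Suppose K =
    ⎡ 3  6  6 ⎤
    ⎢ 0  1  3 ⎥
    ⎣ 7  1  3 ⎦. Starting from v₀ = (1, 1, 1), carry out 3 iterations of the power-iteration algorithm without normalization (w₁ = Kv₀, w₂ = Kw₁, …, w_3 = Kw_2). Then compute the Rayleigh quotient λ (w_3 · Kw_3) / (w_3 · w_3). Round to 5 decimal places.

10.60882

w1 = Kv₀ = (3·1 + 6·1 + 6·1; 0·1 + 1·1 + 3·1; 7·1 + 1·1 + 3·1) = (15, 4, 11)
w2 = Kw1 = (3·15 + 6·4 + 6·11; 0·15 + 1·4 + 3·11; 7·15 + 1·4 + 3·11) = (135, 37, 142)
w3 = Kw2 = (1479, 463, 1408)
Kw3 = (15663, 4687, 15040)
w3·Kw3 = 1479·15663 + 463·4687 + 1408·15040 = 46511978; w3·w3 = 1479·1479 + 463·463 + 1408·1408 = 4384274
λ ≈ 46511978/4384274 = 10.60882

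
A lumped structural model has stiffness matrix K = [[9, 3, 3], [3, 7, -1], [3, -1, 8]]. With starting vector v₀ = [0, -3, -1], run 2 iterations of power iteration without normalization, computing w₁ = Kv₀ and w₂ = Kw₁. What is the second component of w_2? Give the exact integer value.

-171

w1 = Kv₀ = (9·0 + 3·(-3) + 3·(-1); 3·0 + 7·(-3) + (-1)·(-1); 3·0 + (-1)·(-3) + 8·(-1)) = (-12, -20, -5)
w2 = Kw1 = (9·(-12) + 3·(-20) + 3·(-5); 3·(-12) + 7·(-20) + (-1)·(-5); 3·(-12) + (-1)·(-20) + 8·(-5)) = (-183, -171, -56)
The requested component of w2 is -171.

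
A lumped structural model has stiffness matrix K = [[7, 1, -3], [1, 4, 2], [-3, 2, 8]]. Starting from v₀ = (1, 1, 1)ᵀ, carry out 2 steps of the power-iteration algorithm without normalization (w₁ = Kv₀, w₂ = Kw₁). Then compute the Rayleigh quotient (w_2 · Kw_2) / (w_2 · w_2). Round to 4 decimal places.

w1 = Kv₀ = (5, 7, 7)
w2 = Kw1 = (21, 47, 55)
Kw2 = (29, 319, 471)
w2·Kw2 = 21·29 + 47·319 + 55·471 = 41507; w2·w2 = 21·21 + 47·47 + 55·55 = 5675
λ ≈ 41507/5675 = 7.3140

λ ≈ 7.3140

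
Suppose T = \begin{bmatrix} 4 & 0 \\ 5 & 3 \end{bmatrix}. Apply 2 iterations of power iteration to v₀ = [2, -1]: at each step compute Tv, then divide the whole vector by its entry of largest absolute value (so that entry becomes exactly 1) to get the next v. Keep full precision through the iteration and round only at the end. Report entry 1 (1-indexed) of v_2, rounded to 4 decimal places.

0.5246

Tv0 = (8.00000, 7.00000); divide by 8.00000 → v1 = (1.00000, 0.87500)
Tv1 = (4.00000, 7.62500); divide by 7.62500 → v2 = (0.52459, 1.00000)
Requested entry of v2: 32/61 = 0.5246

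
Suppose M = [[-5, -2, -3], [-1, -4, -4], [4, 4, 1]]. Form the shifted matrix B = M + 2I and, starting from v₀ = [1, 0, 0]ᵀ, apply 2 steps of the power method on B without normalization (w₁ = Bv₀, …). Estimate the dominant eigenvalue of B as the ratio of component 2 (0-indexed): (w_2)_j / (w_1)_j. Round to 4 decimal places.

μ ≈ -1.0000

B = M + 2I has rows (-3, -2, -3); (-1, -2, -4); (4, 4, 3)
w1 = Bv₀ = ((-3)·1 + (-2)·0 + (-3)·0; (-1)·1 + (-2)·0 + (-4)·0; 4·1 + 4·0 + 3·0) = (-3, -1, 4)
w2 = Bw1 = ((-3)·(-3) + (-2)·(-1) + (-3)·4; (-1)·(-3) + (-2)·(-1) + (-4)·4; 4·(-3) + 4·(-1) + 3·4) = (-1, -11, -4)
Ratio: -4/4 = -1.0000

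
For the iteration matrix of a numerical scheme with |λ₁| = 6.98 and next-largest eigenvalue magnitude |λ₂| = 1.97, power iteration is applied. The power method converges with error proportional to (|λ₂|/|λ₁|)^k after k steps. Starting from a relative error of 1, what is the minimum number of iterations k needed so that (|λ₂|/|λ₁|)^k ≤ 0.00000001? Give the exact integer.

15

|λ₂/λ₁| = 1.97/6.98 = 0.28223
Need k ≥ ln(0.00000001) / ln(0.28223) = -18.4207 / -1.2650 ≈ 14.562
Smallest integer k satisfying the bound: 15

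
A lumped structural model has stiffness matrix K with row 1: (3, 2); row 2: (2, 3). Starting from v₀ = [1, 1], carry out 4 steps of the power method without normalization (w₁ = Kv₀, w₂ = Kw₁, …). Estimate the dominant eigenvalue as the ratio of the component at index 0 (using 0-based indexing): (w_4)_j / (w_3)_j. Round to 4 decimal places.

5.0000

w1 = Kv₀ = (5, 5)
w2 = Kw1 = (25, 25)
w3 = Kw2 = (125, 125)
w4 = Kw3 = (625, 625)
Ratio at component: 625 / 125 = 5.0000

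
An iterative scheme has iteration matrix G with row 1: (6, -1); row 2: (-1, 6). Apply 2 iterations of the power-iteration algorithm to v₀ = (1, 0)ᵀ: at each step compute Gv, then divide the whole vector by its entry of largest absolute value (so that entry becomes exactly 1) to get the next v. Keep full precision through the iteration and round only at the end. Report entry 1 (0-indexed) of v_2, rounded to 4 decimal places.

Gv0 = (6.00000, -1.00000); divide by 6.00000 → v1 = (1.00000, -0.16667)
Gv1 = (6.16667, -2.00000); divide by 6.16667 → v2 = (1.00000, -0.32432)
Requested entry of v2: -12/37 = -0.3243

-0.3243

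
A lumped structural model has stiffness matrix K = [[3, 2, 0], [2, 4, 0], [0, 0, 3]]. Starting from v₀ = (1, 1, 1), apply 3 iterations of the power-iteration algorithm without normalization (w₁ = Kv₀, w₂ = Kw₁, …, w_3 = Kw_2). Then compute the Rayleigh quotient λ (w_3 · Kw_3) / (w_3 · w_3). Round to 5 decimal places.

λ ≈ 5.52990

w1 = Kv₀ = (3·1 + 2·1 + 0·1; 2·1 + 4·1 + 0·1; 0·1 + 0·1 + 3·1) = (5, 6, 3)
w2 = Kw1 = (3·5 + 2·6 + 0·3; 2·5 + 4·6 + 0·3; 0·5 + 0·6 + 3·3) = (27, 34, 9)
w3 = Kw2 = (149, 190, 27)
Kw3 = (827, 1058, 81)
w3·Kw3 = 149·827 + 190·1058 + 27·81 = 326430; w3·w3 = 149·149 + 190·190 + 27·27 = 59030
λ ≈ 326430/59030 = 5.52990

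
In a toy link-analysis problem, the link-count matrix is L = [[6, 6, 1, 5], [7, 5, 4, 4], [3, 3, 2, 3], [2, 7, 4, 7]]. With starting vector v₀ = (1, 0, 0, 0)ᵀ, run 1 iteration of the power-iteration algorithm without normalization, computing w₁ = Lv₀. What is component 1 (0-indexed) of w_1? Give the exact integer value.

7

w1 = Lv₀ = (6·1 + 6·0 + 1·0 + 5·0; 7·1 + 5·0 + 4·0 + 4·0; 3·1 + 3·0 + 2·0 + 3·0; 2·1 + 7·0 + 4·0 + 7·0) = (6, 7, 3, 2)
The requested component of w1 is 7.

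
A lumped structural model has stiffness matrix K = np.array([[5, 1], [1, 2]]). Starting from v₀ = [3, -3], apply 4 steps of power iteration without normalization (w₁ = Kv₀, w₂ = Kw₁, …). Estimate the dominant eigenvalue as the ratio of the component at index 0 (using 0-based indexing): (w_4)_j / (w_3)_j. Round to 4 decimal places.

λ ≈ 5.2371

w1 = Kv₀ = (5·3 + 1·(-3); 1·3 + 2·(-3)) = (12, -3)
w2 = Kw1 = (5·12 + 1·(-3); 1·12 + 2·(-3)) = (57, 6)
w3 = Kw2 = (291, 69)
w4 = Kw3 = (1524, 429)
Ratio at component: 1524 / 291 = 5.2371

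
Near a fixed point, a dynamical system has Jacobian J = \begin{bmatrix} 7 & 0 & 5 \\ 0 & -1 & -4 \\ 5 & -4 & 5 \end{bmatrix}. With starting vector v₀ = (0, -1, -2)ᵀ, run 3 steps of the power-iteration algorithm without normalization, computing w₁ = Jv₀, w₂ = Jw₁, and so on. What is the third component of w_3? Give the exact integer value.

w1 = Jv₀ = (7·0 + 0·(-1) + 5·(-2); 0·0 + (-1)·(-1) + (-4)·(-2); 5·0 + (-4)·(-1) + 5·(-2)) = (-10, 9, -6)
w2 = Jw1 = (7·(-10) + 0·9 + 5·(-6); 0·(-10) + (-1)·9 + (-4)·(-6); 5·(-10) + (-4)·9 + 5·(-6)) = (-100, 15, -116)
w3 = Jw2 = (-1280, 449, -1140)
The requested component of w3 is -1140.

-1140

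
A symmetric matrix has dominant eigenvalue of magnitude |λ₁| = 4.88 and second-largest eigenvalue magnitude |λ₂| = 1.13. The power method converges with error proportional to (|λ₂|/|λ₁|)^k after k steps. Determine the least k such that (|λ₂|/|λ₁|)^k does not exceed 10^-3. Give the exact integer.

5

|λ₂/λ₁| = 1.13/4.88 = 0.23156
Need k ≥ ln(10^-3) / ln(0.23156) = -6.9078 / -1.4629 ≈ 4.722
Smallest integer k satisfying the bound: 5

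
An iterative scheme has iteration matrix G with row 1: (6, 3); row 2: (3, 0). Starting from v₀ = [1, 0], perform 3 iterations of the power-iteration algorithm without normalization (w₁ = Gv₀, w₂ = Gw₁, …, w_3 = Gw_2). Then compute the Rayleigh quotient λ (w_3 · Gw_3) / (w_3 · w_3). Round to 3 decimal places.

7.243

w1 = Gv₀ = (6, 3)
w2 = Gw1 = (45, 18)
w3 = Gw2 = (324, 135)
Gw3 = (2349, 972)
w3·Gw3 = 324·2349 + 135·972 = 892296; w3·w3 = 324·324 + 135·135 = 123201
λ ≈ 892296/123201 = 7.243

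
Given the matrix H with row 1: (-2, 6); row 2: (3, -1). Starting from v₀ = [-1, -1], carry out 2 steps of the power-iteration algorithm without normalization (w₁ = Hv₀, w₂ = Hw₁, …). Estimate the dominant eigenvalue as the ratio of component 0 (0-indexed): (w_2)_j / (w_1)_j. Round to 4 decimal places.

w1 = Hv₀ = ((-2)·(-1) + 6·(-1); 3·(-1) + (-1)·(-1)) = (-4, -2)
w2 = Hw1 = ((-2)·(-4) + 6·(-2); 3·(-4) + (-1)·(-2)) = (-4, -10)
Ratio at component: -4 / -4 = 1.0000

λ ≈ 1.0000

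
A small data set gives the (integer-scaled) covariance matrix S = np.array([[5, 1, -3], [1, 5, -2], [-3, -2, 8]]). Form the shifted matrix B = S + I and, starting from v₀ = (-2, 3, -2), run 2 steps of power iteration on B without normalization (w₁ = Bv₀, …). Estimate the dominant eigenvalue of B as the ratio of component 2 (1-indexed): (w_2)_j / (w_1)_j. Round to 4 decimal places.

7.6500

B = S + I has rows (6, 1, -3); (1, 6, -2); (-3, -2, 9)
w1 = Bv₀ = (6·(-2) + 1·3 + (-3)·(-2); 1·(-2) + 6·3 + (-2)·(-2); (-3)·(-2) + (-2)·3 + 9·(-2)) = (-3, 20, -18)
w2 = Bw1 = (6·(-3) + 1·20 + (-3)·(-18); 1·(-3) + 6·20 + (-2)·(-18); (-3)·(-3) + (-2)·20 + 9·(-18)) = (56, 153, -193)
Ratio: 153/20 = 7.6500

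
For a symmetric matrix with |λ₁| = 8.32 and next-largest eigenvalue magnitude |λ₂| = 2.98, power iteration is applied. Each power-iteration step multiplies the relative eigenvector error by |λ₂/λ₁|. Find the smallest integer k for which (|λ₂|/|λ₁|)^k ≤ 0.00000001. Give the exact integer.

18

|λ₂/λ₁| = 2.98/8.32 = 0.35817
Need k ≥ ln(0.00000001) / ln(0.35817) = -18.4207 / -1.0267 ≈ 17.941
Smallest integer k satisfying the bound: 18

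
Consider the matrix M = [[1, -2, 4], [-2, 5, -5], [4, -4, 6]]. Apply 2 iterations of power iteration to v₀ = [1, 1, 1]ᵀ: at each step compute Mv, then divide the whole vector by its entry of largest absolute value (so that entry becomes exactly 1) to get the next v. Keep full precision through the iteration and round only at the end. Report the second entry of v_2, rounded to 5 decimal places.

Mv0 = (3.000000, -2.000000, 6.000000); divide by 6.000000 → v1 = (0.500000, -0.333333, 1.000000)
Mv1 = (5.166667, -7.666667, 9.333333); divide by 9.333333 → v2 = (0.553571, -0.821429, 1.000000)
Requested entry of v2: -46/56 = -0.82143

-0.82143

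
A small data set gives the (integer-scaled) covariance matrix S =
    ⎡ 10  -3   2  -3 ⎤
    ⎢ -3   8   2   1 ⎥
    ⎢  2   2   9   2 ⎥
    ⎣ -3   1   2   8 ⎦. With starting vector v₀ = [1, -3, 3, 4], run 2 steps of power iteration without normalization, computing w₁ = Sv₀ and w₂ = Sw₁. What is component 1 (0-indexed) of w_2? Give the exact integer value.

-81

w1 = Sv₀ = (13, -17, 31, 32)
w2 = Sw1 = (147, -81, 335, 262)
The requested component of w2 is -81.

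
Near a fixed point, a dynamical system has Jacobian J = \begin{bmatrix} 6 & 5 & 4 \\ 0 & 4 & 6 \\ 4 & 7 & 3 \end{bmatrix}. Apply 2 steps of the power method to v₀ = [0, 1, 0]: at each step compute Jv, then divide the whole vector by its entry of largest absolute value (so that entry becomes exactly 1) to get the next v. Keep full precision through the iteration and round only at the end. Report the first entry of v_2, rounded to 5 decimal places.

1.00000

Jv0 = (5.000000, 4.000000, 7.000000); divide by 7.000000 → v1 = (0.714286, 0.571429, 1.000000)
Jv1 = (11.142857, 8.285714, 9.857143); divide by 11.142857 → v2 = (1.000000, 0.743590, 0.884615)
Requested entry of v2: 78/78 = 1.00000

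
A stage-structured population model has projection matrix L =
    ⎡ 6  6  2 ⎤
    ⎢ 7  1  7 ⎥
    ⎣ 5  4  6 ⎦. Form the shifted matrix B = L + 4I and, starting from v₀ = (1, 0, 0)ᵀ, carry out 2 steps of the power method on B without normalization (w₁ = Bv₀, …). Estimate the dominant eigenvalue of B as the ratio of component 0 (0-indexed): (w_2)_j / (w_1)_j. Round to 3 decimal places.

μ ≈ 15.200

B = L + 4I has rows (10, 6, 2); (7, 5, 7); (5, 4, 10)
w1 = Bv₀ = (10·1 + 6·0 + 2·0; 7·1 + 5·0 + 7·0; 5·1 + 4·0 + 10·0) = (10, 7, 5)
w2 = Bw1 = (10·10 + 6·7 + 2·5; 7·10 + 5·7 + 7·5; 5·10 + 4·7 + 10·5) = (152, 140, 128)
Ratio: 152/10 = 15.200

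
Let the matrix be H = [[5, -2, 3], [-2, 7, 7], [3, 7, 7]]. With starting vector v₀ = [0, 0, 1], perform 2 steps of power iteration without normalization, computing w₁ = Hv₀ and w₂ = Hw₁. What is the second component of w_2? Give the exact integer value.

w1 = Hv₀ = (5·0 + (-2)·0 + 3·1; (-2)·0 + 7·0 + 7·1; 3·0 + 7·0 + 7·1) = (3, 7, 7)
w2 = Hw1 = (5·3 + (-2)·7 + 3·7; (-2)·3 + 7·7 + 7·7; 3·3 + 7·7 + 7·7) = (22, 92, 107)
The requested component of w2 is 92.

92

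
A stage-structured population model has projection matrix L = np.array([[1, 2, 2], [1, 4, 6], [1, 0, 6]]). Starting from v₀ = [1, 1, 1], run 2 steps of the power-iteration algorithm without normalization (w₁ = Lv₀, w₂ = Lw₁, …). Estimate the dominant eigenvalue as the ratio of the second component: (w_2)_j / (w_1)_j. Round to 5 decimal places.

8.27273

w1 = Lv₀ = (5, 11, 7)
w2 = Lw1 = (41, 91, 47)
Ratio at component: 91 / 11 = 8.27273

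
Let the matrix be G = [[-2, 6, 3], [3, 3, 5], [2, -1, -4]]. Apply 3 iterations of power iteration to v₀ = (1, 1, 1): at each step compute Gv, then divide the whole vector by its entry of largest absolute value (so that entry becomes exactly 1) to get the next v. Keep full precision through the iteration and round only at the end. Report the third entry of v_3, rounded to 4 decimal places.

Gv0 = (7.00000, 11.00000, -3.00000); divide by 11.00000 → v1 = (0.63636, 1.00000, -0.27273)
Gv1 = (3.90909, 3.54545, 1.36364); divide by 3.90909 → v2 = (1.00000, 0.90698, 0.34884)
Gv2 = (4.48837, 7.46512, -0.30233); divide by 7.46512 → v3 = (0.60125, 1.00000, -0.04050)
Requested entry of v3: -13/321 = -0.0405

-0.0405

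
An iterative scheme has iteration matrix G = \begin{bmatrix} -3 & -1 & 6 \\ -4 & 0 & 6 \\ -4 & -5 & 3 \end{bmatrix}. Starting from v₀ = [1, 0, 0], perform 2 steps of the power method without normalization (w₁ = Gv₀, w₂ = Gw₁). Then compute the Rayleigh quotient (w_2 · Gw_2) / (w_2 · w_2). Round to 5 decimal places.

w1 = Gv₀ = ((-3)·1 + (-1)·0 + 6·0; (-4)·1 + 0·0 + 6·0; (-4)·1 + (-5)·0 + 3·0) = (-3, -4, -4)
w2 = Gw1 = ((-3)·(-3) + (-1)·(-4) + 6·(-4); (-4)·(-3) + 0·(-4) + 6·(-4); (-4)·(-3) + (-5)·(-4) + 3·(-4)) = (-11, -12, 20)
Gw2 = (165, 164, 164)
w2·Gw2 = (-11)·165 + (-12)·164 + 20·164 = -503; w2·w2 = (-11)·(-11) + (-12)·(-12) + 20·20 = 665
λ ≈ -503/665 = -0.75639

-0.75639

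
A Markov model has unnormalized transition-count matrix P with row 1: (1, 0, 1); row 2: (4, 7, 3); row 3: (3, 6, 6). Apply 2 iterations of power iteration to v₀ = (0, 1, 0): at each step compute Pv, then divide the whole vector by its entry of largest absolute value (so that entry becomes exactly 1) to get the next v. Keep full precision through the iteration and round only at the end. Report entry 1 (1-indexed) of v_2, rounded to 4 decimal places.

0.0769

Pv0 = (0.00000, 7.00000, 6.00000); divide by 7.00000 → v1 = (0.00000, 1.00000, 0.85714)
Pv1 = (0.85714, 9.57143, 11.14286); divide by 11.14286 → v2 = (0.07692, 0.85897, 1.00000)
Requested entry of v2: 6/78 = 0.0769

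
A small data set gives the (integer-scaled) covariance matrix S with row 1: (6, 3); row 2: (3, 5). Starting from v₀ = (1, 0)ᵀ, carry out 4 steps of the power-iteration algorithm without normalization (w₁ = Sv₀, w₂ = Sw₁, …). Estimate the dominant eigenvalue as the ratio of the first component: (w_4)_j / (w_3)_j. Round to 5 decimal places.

λ ≈ 8.43902

w1 = Sv₀ = (6·1 + 3·0; 3·1 + 5·0) = (6, 3)
w2 = Sw1 = (6·6 + 3·3; 3·6 + 5·3) = (45, 33)
w3 = Sw2 = (369, 300)
w4 = Sw3 = (3114, 2607)
Ratio at component: 3114 / 369 = 8.43902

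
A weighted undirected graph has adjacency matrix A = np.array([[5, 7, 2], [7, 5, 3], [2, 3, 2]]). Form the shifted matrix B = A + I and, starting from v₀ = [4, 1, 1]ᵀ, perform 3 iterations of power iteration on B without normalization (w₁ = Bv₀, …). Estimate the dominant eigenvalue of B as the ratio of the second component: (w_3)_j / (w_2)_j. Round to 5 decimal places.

B = A + I has rows (6, 7, 2); (7, 6, 3); (2, 3, 3)
w1 = Bv₀ = (33, 37, 14)
w2 = Bw1 = (485, 495, 219)
w3 = Bw2 = (6813, 7022, 3112)
Ratio: 7022/495 = 14.18586

μ ≈ 14.18586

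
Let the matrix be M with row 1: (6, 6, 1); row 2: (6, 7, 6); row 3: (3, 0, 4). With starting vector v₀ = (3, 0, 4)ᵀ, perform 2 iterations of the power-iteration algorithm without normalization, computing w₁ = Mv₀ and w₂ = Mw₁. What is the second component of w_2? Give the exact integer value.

w1 = Mv₀ = (22, 42, 25)
w2 = Mw1 = (409, 576, 166)
The requested component of w2 is 576.

576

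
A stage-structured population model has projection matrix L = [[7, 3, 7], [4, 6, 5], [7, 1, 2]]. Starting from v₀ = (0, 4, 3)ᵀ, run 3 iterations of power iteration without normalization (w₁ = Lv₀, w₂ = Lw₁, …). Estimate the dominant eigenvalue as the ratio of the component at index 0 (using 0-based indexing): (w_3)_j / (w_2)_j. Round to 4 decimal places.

w1 = Lv₀ = (7·0 + 3·4 + 7·3; 4·0 + 6·4 + 5·3; 7·0 + 1·4 + 2·3) = (33, 39, 10)
w2 = Lw1 = (7·33 + 3·39 + 7·10; 4·33 + 6·39 + 5·10; 7·33 + 1·39 + 2·10) = (418, 416, 290)
w3 = Lw2 = (6204, 5618, 3922)
Ratio at component: 6204 / 418 = 14.8421

14.8421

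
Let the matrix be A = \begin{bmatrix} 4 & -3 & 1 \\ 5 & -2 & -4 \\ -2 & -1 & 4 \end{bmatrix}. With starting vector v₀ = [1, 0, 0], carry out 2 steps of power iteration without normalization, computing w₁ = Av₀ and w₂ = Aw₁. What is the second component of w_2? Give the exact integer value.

18

w1 = Av₀ = (4, 5, -2)
w2 = Aw1 = (-1, 18, -21)
The requested component of w2 is 18.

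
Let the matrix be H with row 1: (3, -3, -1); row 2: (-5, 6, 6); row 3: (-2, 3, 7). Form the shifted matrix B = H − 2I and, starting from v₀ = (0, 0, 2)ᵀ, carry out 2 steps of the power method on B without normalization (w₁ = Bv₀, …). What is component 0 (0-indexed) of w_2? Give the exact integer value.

B = H − 2I has rows (1, -3, -1); (-5, 4, 6); (-2, 3, 5)
w1 = Bv₀ = (1·0 + (-3)·0 + (-1)·2; (-5)·0 + 4·0 + 6·2; (-2)·0 + 3·0 + 5·2) = (-2, 12, 10)
w2 = Bw1 = (1·(-2) + (-3)·12 + (-1)·10; (-5)·(-2) + 4·12 + 6·10; (-2)·(-2) + 3·12 + 5·10) = (-48, 118, 90)
Requested component of w2: -48

-48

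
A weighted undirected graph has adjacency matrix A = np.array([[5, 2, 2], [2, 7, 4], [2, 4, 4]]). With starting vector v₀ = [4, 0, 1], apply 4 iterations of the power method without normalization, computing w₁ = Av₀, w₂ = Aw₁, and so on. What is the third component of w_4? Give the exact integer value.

17596

w1 = Av₀ = (5·4 + 2·0 + 2·1; 2·4 + 7·0 + 4·1; 2·4 + 4·0 + 4·1) = (22, 12, 12)
w2 = Aw1 = (5·22 + 2·12 + 2·12; 2·22 + 7·12 + 4·12; 2·22 + 4·12 + 4·12) = (158, 176, 140)
w3 = Aw2 = (1422, 2108, 1580)
w4 = Aw3 = (14486, 23920, 17596)
The requested component of w4 is 17596.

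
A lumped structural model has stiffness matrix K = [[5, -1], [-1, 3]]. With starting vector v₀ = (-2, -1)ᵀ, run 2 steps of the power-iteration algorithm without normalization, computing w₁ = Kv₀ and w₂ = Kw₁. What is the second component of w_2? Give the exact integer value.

6

w1 = Kv₀ = (-9, -1)
w2 = Kw1 = (-44, 6)
The requested component of w2 is 6.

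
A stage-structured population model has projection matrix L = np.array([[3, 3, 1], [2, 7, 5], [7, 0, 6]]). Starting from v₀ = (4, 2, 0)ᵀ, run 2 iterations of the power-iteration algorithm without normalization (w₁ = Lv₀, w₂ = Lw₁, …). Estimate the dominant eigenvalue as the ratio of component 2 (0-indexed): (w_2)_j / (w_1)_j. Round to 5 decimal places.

w1 = Lv₀ = (3·4 + 3·2 + 1·0; 2·4 + 7·2 + 5·0; 7·4 + 0·2 + 6·0) = (18, 22, 28)
w2 = Lw1 = (3·18 + 3·22 + 1·28; 2·18 + 7·22 + 5·28; 7·18 + 0·22 + 6·28) = (148, 330, 294)
Ratio at component: 294 / 28 = 10.50000

λ ≈ 10.50000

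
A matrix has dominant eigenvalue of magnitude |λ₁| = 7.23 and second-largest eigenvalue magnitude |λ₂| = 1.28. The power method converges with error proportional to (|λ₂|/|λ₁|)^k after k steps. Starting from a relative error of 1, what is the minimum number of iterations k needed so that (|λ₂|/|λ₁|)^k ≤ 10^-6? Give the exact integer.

8

|λ₂/λ₁| = 1.28/7.23 = 0.17704
Need k ≥ ln(10^-6) / ln(0.17704) = -13.8155 / -1.7314 ≈ 7.979
Smallest integer k satisfying the bound: 8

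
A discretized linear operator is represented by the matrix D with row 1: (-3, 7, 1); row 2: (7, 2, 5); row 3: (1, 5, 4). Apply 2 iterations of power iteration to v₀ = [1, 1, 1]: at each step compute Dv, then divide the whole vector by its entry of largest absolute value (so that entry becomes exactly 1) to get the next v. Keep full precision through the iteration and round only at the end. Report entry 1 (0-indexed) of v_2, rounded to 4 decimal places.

0.9826

Dv0 = (5.00000, 14.00000, 10.00000); divide by 14.00000 → v1 = (0.35714, 1.00000, 0.71429)
Dv1 = (6.64286, 8.07143, 8.21429); divide by 8.21429 → v2 = (0.80870, 0.98261, 1.00000)
Requested entry of v2: 113/115 = 0.9826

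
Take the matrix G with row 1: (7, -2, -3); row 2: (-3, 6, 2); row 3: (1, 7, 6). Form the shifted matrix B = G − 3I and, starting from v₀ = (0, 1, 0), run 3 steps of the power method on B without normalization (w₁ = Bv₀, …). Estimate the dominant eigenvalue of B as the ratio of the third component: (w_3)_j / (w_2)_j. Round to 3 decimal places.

B = G − 3I has rows (4, -2, -3); (-3, 3, 2); (1, 7, 3)
w1 = Bv₀ = (4·0 + (-2)·1 + (-3)·0; (-3)·0 + 3·1 + 2·0; 1·0 + 7·1 + 3·0) = (-2, 3, 7)
w2 = Bw1 = (4·(-2) + (-2)·3 + (-3)·7; (-3)·(-2) + 3·3 + 2·7; 1·(-2) + 7·3 + 3·7) = (-35, 29, 40)
w3 = Bw2 = (-318, 272, 288)
Ratio: 288/40 = 7.200

7.200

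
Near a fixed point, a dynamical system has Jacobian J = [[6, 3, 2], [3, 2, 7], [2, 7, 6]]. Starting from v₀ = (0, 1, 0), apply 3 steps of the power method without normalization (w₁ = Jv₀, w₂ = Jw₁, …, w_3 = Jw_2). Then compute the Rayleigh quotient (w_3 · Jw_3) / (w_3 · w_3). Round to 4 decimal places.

w1 = Jv₀ = (6·0 + 3·1 + 2·0; 3·0 + 2·1 + 7·0; 2·0 + 7·1 + 6·0) = (3, 2, 7)
w2 = Jw1 = (6·3 + 3·2 + 2·7; 3·3 + 2·2 + 7·7; 2·3 + 7·2 + 6·7) = (38, 62, 62)
w3 = Jw2 = (538, 672, 882)
Jw3 = (7008, 9132, 11072)
w3·Jw3 = 538·7008 + 672·9132 + 882·11072 = 19672512; w3·w3 = 538·538 + 672·672 + 882·882 = 1518952
λ ≈ 19672512/1518952 = 12.9514

12.9514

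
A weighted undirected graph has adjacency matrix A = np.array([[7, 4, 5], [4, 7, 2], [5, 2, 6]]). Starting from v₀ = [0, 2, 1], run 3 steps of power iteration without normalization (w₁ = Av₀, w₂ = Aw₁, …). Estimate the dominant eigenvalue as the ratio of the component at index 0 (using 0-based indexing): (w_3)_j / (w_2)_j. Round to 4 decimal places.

14.4195

w1 = Av₀ = (7·0 + 4·2 + 5·1; 4·0 + 7·2 + 2·1; 5·0 + 2·2 + 6·1) = (13, 16, 10)
w2 = Aw1 = (7·13 + 4·16 + 5·10; 4·13 + 7·16 + 2·10; 5·13 + 2·16 + 6·10) = (205, 184, 157)
w3 = Aw2 = (2956, 2422, 2335)
Ratio at component: 2956 / 205 = 14.4195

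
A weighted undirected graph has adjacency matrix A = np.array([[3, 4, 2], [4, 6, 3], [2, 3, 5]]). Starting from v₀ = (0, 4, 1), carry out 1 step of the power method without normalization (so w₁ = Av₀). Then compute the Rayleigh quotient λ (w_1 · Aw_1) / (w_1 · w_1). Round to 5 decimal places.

w1 = Av₀ = (3·0 + 4·4 + 2·1; 4·0 + 6·4 + 3·1; 2·0 + 3·4 + 5·1) = (18, 27, 17)
Aw1 = (196, 285, 202)
w1·Aw1 = 18·196 + 27·285 + 17·202 = 14657; w1·w1 = 18·18 + 27·27 + 17·17 = 1342
λ ≈ 14657/1342 = 10.92176

10.92176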